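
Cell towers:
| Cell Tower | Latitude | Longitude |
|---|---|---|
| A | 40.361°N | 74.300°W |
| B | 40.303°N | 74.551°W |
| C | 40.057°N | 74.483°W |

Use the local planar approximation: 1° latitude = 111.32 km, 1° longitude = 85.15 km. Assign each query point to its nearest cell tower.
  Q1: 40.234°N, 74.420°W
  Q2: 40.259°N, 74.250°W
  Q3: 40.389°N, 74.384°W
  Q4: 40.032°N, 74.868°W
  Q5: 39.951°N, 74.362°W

Q1→B; Q2→A; Q3→A; Q4→C; Q5→C

Q1 at 40.234°N, 74.420°W:
  A: 17.444 km
  B: 13.543 km
  C: 20.421 km
  → nearest: B (13.543 km)
Q2 at 40.259°N, 74.250°W:
  A: 12.127 km
  B: 26.094 km
  C: 29.988 km
  → nearest: A (12.127 km)
Q3 at 40.389°N, 74.384°W:
  A: 7.802 km
  B: 17.142 km
  C: 37.907 km
  → nearest: A (7.802 km)
Q4 at 40.032°N, 74.868°W:
  A: 60.667 km
  B: 40.481 km
  C: 32.901 km
  → nearest: C (32.901 km)
Q5 at 39.951°N, 74.362°W:
  A: 45.946 km
  B: 42.361 km
  C: 15.665 km
  → nearest: C (15.665 km)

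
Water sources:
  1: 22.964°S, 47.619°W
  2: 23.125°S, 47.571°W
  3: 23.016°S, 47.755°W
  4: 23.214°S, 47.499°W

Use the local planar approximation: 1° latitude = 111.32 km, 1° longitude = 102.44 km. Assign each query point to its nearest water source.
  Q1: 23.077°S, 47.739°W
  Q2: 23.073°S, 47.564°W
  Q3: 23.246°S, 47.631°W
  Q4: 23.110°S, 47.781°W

Q1 at 23.077°S, 47.739°W:
  1: 17.588 km
  2: 18.020 km
  3: 6.986 km
  4: 28.932 km
  → nearest: 3 (6.986 km)
Q2 at 23.073°S, 47.564°W:
  1: 13.378 km
  2: 5.833 km
  3: 20.569 km
  4: 17.050 km
  → nearest: 2 (5.833 km)
Q3 at 23.246°S, 47.631°W:
  1: 31.416 km
  2: 14.806 km
  3: 28.581 km
  4: 13.983 km
  → nearest: 4 (13.983 km)
Q4 at 23.110°S, 47.781°W:
  1: 23.228 km
  2: 21.577 km
  3: 10.798 km
  4: 31.122 km
  → nearest: 3 (10.798 km)

Q1→3; Q2→2; Q3→4; Q4→3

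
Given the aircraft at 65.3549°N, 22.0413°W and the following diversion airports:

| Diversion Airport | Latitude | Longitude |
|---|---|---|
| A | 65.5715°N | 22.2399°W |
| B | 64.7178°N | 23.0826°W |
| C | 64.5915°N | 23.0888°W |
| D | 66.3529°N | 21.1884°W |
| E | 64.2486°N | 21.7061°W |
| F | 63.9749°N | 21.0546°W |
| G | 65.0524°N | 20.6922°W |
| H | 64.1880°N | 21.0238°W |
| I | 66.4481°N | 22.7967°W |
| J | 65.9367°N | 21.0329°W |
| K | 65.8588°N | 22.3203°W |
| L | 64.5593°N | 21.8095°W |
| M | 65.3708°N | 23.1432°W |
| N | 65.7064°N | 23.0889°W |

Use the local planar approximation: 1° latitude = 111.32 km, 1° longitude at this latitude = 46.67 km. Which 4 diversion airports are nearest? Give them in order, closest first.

Distances from 65.3549°N, 22.0413°W:
A: √((0.2166·111.32)² + (-0.1986·46.67)²) = √(581.384300 + 85.908095) = 25.8320 km
B: √((-0.6371·111.32)² + (-1.0413·46.67)²) = √(5029.926112 + 2361.714188) = 85.9746 km
C: √((-0.7634·111.32)² + (-1.0475·46.67)²) = √(7221.887295 + 2389.921659) = 98.0398 km
D: √((0.9980·111.32)² + (0.8529·46.67)²) = √(12342.623399 + 1584.425526) = 118.0129 km
E: √((-1.1063·111.32)² + (0.3352·46.67)²) = √(15166.739242 + 244.727978) = 124.1429 km
F: √((-1.3800·111.32)² + (0.9867·46.67)²) = √(23599.595987 + 2120.537017) = 160.3750 km
G: √((-0.3025·111.32)² + (1.3491·46.67)²) = √(1133.958480 + 3964.276028) = 71.4019 km
H: √((-1.1669·111.32)² + (1.0175·46.67)²) = √(16873.830219 + 2254.989051) = 138.3070 km
I: √((1.0932·111.32)² + (-0.7554·46.67)²) = √(14809.678866 + 1242.881039) = 126.6987 km
J: √((0.5818·111.32)² + (1.0084·46.67)²) = √(4194.631647 + 2214.834479) = 80.0591 km
K: √((0.5039·111.32)² + (-0.2790·46.67)²) = √(3146.553440 + 169.544618) = 57.5856 km
L: √((-0.7956·111.32)² + (0.2318·46.67)²) = √(7843.970365 + 117.031417) = 89.2244 km
M: √((0.0159·111.32)² + (-1.1019·46.67)²) = √(3.132858 + 2644.599844) = 51.4561 km
N: √((0.3515·111.32)² + (-1.0476·46.67)²) = √(1531.077076 + 2390.377990) = 62.6215 km
Sorted: A (25.8320 km) < M (51.4561 km) < K (57.5856 km) < N (62.6215 km) < G (71.4019 km) < J (80.0591 km) < …

A, M, K, N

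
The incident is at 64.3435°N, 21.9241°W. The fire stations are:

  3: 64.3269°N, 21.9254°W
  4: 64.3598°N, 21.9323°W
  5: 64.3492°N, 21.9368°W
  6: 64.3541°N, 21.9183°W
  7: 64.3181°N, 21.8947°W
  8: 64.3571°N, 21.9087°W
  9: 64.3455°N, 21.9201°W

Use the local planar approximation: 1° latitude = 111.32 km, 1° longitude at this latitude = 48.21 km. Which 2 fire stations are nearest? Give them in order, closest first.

Distances from 64.3435°N, 21.9241°W:
3: 1.8490 km
4: 1.8571 km
5: 0.8818 km
6: 1.2127 km
7: 3.1629 km
8: 1.6862 km
9: 0.2945 km
Sorted: 9 (0.2945 km) < 5 (0.8818 km) < 6 (1.2127 km) < 8 (1.6862 km) < …

9, 5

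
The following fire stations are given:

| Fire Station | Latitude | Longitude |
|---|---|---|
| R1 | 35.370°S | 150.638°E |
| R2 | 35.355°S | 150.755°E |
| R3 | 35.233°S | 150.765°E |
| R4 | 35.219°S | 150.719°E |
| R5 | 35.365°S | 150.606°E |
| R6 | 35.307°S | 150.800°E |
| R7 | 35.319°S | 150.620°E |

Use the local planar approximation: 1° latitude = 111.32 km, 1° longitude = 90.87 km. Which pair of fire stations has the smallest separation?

Pairwise distances:
R1–R5: √((0.005·111.32)² + (-0.032·90.87)²) = √(0.30980 + 8.45553) = 2.961 km
R3–R4: √((0.014·111.32)² + (-0.046·90.87)²) = √(2.42886 + 17.47257) = 4.461 km
R5–R7: √((0.046·111.32)² + (0.014·90.87)²) = √(26.22177 + 1.61844) = 5.276 km
R1–R7: √((0.051·111.32)² + (-0.018·90.87)²) = √(32.23196 + 2.67538) = 5.908 km
R2–R6: √((0.048·111.32)² + (0.045·90.87)²) = √(28.55150 + 16.72115) = 6.728 km
R3–R6: √((-0.074·111.32)² + (0.035·90.87)²) = √(67.85937 + 10.11526) = 8.830 km
R1–R2: √((0.015·111.32)² + (0.117·90.87)²) = √(2.78823 + 113.03496) = 10.762 km
R4–R6: √((-0.088·111.32)² + (0.081·90.87)²) = √(95.96475 + 54.17652) = 12.253 km
R2–R7: √((0.036·111.32)² + (-0.135·90.87)²) = √(16.06022 + 150.49033) = 12.905 km
R2–R5: √((-0.010·111.32)² + (-0.149·90.87)²) = √(1.23921 + 183.32158) = 13.585 km
R2–R3: √((0.122·111.32)² + (0.010·90.87)²) = √(184.44465 + 0.82574) = 13.611 km
R4–R7: √((-0.100·111.32)² + (-0.099·90.87)²) = √(123.92142 + 80.93035) = 14.313 km
R2–R4: √((0.136·111.32)² + (-0.036·90.87)²) = √(229.20507 + 10.70153) = 15.489 km
R3–R7: √((-0.086·111.32)² + (-0.145·90.87)²) = √(91.65229 + 173.61093) = 16.287 km
R1–R6: √((0.063·111.32)² + (0.162·90.87)²) = √(49.18441 + 216.70607) = 16.306 km
R6–R7: √((-0.012·111.32)² + (-0.180·90.87)²) = √(1.78447 + 267.53836) = 16.411 km
R1–R4: √((0.151·111.32)² + (0.081·90.87)²) = √(282.55324 + 54.17652) = 18.350 km
R5–R6: √((0.058·111.32)² + (0.194·90.87)²) = √(41.68717 + 310.77388) = 18.774 km
R1–R3: √((0.137·111.32)² + (0.127·90.87)²) = √(232.58812 + 133.18291) = 19.125 km
R4–R5: √((-0.146·111.32)² + (-0.113·90.87)²) = √(264.15091 + 105.43819) = 19.225 km
R3–R5: √((-0.132·111.32)² + (-0.159·90.87)²) = √(215.92069 + 208.75424) = 20.608 km
Closest pair: R1–R5 at 2.961 km.

R1 and R5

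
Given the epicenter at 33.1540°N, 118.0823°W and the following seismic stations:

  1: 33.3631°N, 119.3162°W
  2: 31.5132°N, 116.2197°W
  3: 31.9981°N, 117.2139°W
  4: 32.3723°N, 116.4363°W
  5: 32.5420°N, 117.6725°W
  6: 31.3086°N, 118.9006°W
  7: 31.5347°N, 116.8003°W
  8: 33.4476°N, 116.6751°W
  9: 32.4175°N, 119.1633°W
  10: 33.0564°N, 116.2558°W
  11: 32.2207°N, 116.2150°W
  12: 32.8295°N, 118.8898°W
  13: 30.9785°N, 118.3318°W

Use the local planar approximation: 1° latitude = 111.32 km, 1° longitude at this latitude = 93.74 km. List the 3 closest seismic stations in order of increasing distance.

Distances from 33.1540°N, 118.0823°W:
1: √((0.2091·111.32)² + (-1.2339·93.74)²) = √(541.819288 + 13378.574051) = 117.9847 km
2: √((-1.6408·111.32)² + (1.8626·93.74)²) = √(33362.431112 + 30485.203301) = 252.6809 km
3: √((-1.1559·111.32)² + (0.8684·93.74)²) = √(16557.201067 + 6626.581259) = 152.2622 km
4: √((-0.7817·111.32)² + (1.6460·93.74)²) = √(7572.279211 + 23807.267960) = 177.1427 km
5: √((-0.6120·111.32)² + (0.4098·93.74)²) = √(4641.402583 + 1475.685488) = 78.2118 km
6: √((-1.8454·111.32)² + (-0.8183·93.74)²) = √(42201.455318 + 5884.031658) = 219.2840 km
7: √((-1.6193·111.32)² + (1.2820·93.74)²) = √(32493.839208 + 14441.953713) = 216.6467 km
8: √((0.2936·111.32)² + (1.4072·93.74)²) = √(1068.214571 + 17400.492926) = 135.8996 km
9: √((-0.7365·111.32)² + (-1.0810·93.74)²) = √(6721.897684 + 10268.364729) = 130.3467 km
10: √((-0.0976·111.32)² + (1.8265·93.74)²) = √(118.044574 + 29314.956324) = 171.5605 km
11: √((-0.9333·111.32)² + (1.8673·93.74)²) = √(10794.161882 + 30639.247357) = 203.5520 km
12: √((-0.3245·111.32)² + (-0.8075·93.74)²) = √(1304.895693 + 5729.740595) = 83.8727 km
13: √((-2.1755·111.32)² + (-0.2495·93.74)²) = √(58649.534649 + 547.004625) = 243.3034 km
Sorted: 5 (78.2118 km) < 12 (83.8727 km) < 1 (117.9847 km) < 9 (130.3467 km) < 8 (135.8996 km) < …

5, 12, 1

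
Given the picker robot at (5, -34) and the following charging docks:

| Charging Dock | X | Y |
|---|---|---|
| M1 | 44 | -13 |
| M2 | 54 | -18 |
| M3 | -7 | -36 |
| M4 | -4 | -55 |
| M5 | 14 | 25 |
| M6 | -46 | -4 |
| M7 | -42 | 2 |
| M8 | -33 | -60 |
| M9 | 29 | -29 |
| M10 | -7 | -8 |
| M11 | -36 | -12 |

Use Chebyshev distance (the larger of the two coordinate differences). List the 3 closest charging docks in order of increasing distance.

Distances from (5, -34):
M1: 39
M2: 49
M3: 12
M4: 21
M5: 59
M6: 51
M7: 47
M8: 38
M9: 24
M10: 26
M11: 41
Sorted: M3 (12) < M4 (21) < M9 (24) < M10 (26) < M8 (38) < …

M3, M4, M9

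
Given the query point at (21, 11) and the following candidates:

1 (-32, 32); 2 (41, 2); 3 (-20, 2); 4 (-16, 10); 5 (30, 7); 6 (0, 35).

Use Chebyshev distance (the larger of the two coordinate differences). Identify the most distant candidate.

1

Distances from (21, 11):
1: max(|-53|, |21|) = 53
2: max(|20|, |-9|) = 20
3: max(|-41|, |-9|) = 41
4: max(|-37|, |-1|) = 37
5: max(|9|, |-4|) = 9
6: max(|-21|, |24|) = 24
Maximum: 1 at 53.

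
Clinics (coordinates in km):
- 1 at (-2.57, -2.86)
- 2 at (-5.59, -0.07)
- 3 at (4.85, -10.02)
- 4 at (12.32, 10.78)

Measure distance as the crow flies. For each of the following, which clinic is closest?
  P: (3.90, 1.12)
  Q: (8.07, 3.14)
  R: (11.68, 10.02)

P→1; Q→4; R→4

P at (3.90, 1.12):
  1: √((-6.47)² + (-3.98)²) = √(41.8609 + 15.8404) = 7.60 km
  2: √((-9.49)² + (-1.19)²) = √(90.0601 + 1.4161) = 9.56 km
  3: √((0.95)² + (-11.14)²) = √(0.9025 + 124.0996) = 11.18 km
  4: √((8.42)² + (9.66)²) = √(70.8964 + 93.3156) = 12.81 km
  → nearest: 1 (7.60 km)
Q at (8.07, 3.14):
  1: √((-10.64)² + (-6.00)²) = √(113.2096 + 36.0000) = 12.22 km
  2: √((-13.66)² + (-3.21)²) = √(186.5956 + 10.3041) = 14.03 km
  3: √((-3.22)² + (-13.16)²) = √(10.3684 + 173.1856) = 13.55 km
  4: √((4.25)² + (7.64)²) = √(18.0625 + 58.3696) = 8.74 km
  → nearest: 4 (8.74 km)
R at (11.68, 10.02):
  1: √((-14.25)² + (-12.88)²) = √(203.0625 + 165.8944) = 19.21 km
  2: √((-17.27)² + (-10.09)²) = √(298.2529 + 101.8081) = 20.00 km
  3: √((-6.83)² + (-20.04)²) = √(46.6489 + 401.6016) = 21.17 km
  4: √((0.64)² + (0.76)²) = √(0.4096 + 0.5776) = 0.99 km
  → nearest: 4 (0.99 km)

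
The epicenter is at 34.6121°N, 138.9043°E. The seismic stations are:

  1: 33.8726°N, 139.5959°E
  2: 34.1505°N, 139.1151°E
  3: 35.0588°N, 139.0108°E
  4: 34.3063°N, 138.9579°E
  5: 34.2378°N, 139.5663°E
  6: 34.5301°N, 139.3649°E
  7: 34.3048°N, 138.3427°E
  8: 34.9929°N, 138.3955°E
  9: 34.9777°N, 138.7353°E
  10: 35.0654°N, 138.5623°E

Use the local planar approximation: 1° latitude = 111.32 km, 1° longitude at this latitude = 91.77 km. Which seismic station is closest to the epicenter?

4

Distances from 34.6121°N, 138.9043°E:
1: √((-0.7395·111.32)² + (0.6916·91.77)²) = √(6776.770091 + 4028.203780) = 103.9470 km
2: √((-0.4616·111.32)² + (0.2108·91.77)²) = √(2640.450289 + 374.233513) = 54.9061 km
3: √((0.4467·111.32)² + (0.1065·91.77)²) = √(2472.739124 + 95.521400) = 50.6780 km
4: √((-0.3058·111.32)² + (0.0536·91.77)²) = √(1158.834343 + 24.195302) = 34.3952 km
5: √((-0.3743·111.32)² + (0.6620·91.77)²) = √(1736.145222 + 3690.773913) = 73.6676 km
6: √((-0.0820·111.32)² + (0.4606·91.77)²) = √(83.324765 + 1786.690510) = 43.2437 km
7: √((-0.3073·111.32)² + (-0.5616·91.77)²) = √(1170.230777 + 2656.168742) = 61.8579 km
8: √((0.3808·111.32)² + (-0.5088·91.77)²) = √(1796.967716 + 2180.196654) = 63.0648 km
9: √((0.3656·111.32)² + (-0.1690·91.77)²) = √(1656.375391 + 240.533113) = 43.5535 km
10: √((0.4533·111.32)² + (-0.3420·91.77)²) = √(2546.348449 + 985.039567) = 59.4255 km
Minimum: 4 at 34.3952 km.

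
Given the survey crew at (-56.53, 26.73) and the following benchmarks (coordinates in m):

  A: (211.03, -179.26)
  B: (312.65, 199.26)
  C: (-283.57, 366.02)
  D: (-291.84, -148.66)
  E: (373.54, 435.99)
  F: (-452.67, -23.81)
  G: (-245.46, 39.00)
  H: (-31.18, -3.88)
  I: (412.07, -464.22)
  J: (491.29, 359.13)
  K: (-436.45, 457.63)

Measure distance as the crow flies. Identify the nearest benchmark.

Distances from (-56.53, 26.73):
A: 337.67 m
B: 407.51 m
C: 408.25 m
D: 293.48 m
E: 593.68 m
F: 399.35 m
G: 189.33 m
H: 39.74 m
I: 678.69 m
J: 640.78 m
K: 574.47 m
Minimum: H at 39.74 m.

H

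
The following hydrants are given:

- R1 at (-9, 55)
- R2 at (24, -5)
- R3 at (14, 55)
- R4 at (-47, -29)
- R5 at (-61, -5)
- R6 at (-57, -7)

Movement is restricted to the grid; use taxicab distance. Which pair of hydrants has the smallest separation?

Pairwise distances:
R1–R2: 93
R1–R3: 23
R1–R4: 122
R1–R5: 112
R1–R6: 110
R2–R3: 70
R2–R4: 95
R2–R5: 85
R2–R6: 83
R3–R4: 145
R3–R5: 135
R3–R6: 133
R4–R5: 38
R4–R6: 32
R5–R6: 6
Closest pair: R5–R6 at 6.

R5 and R6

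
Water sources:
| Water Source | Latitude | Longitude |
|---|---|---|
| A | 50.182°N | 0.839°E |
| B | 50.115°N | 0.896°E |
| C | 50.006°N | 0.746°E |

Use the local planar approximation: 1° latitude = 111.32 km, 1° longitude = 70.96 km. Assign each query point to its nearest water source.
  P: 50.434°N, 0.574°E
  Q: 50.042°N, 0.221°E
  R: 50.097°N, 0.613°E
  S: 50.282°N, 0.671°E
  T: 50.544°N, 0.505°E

P→A; Q→C; R→C; S→A; T→A

P at 50.434°N, 0.574°E:
  A: √((-0.252·111.32)² + (0.265·70.96)²) = √(786.95061 + 353.60546) = 33.772 km
  B: √((-0.319·111.32)² + (0.322·70.96)²) = √(1261.03680 + 522.08228) = 42.227 km
  C: √((-0.428·111.32)² + (0.172·70.96)²) = √(2270.04221 + 148.96495) = 49.183 km
  → nearest: A (33.772 km)
Q at 50.042°N, 0.221°E:
  A: √((0.140·111.32)² + (0.618·70.96)²) = √(242.88599 + 1923.11017) = 46.540 km
  B: √((0.073·111.32)² + (0.675·70.96)²) = √(66.03773 + 2294.21840) = 48.582 km
  C: √((-0.036·111.32)² + (0.525·70.96)²) = √(16.06022 + 1387.86052) = 37.469 km
  → nearest: C (37.469 km)
R at 50.097°N, 0.613°E:
  A: √((0.085·111.32)² + (0.226·70.96)²) = √(89.53323 + 257.18409) = 18.620 km
  B: √((0.018·111.32)² + (0.283·70.96)²) = √(4.01505 + 403.27387) = 20.181 km
  C: √((-0.091·111.32)² + (0.133·70.96)²) = √(102.61933 + 89.06980) = 13.845 km
  → nearest: C (13.845 km)
S at 50.282°N, 0.671°E:
  A: √((-0.100·111.32)² + (0.168·70.96)²) = √(123.92142 + 142.11692) = 16.311 km
  B: √((-0.167·111.32)² + (0.225·70.96)²) = √(345.60446 + 254.91316) = 24.505 km
  C: √((-0.276·111.32)² + (0.075·70.96)²) = √(943.98384 + 28.32368) = 31.182 km
  → nearest: A (16.311 km)
T at 50.544°N, 0.505°E:
  A: √((-0.362·111.32)² + (0.334·70.96)²) = √(1623.91591 + 561.72034) = 46.751 km
  B: √((-0.429·111.32)² + (0.391·70.96)²) = √(2280.66228 + 769.80500) = 55.231 km
  C: √((-0.538·111.32)² + (0.241·70.96)²) = √(3586.83126 + 292.45651) = 62.284 km
  → nearest: A (46.751 km)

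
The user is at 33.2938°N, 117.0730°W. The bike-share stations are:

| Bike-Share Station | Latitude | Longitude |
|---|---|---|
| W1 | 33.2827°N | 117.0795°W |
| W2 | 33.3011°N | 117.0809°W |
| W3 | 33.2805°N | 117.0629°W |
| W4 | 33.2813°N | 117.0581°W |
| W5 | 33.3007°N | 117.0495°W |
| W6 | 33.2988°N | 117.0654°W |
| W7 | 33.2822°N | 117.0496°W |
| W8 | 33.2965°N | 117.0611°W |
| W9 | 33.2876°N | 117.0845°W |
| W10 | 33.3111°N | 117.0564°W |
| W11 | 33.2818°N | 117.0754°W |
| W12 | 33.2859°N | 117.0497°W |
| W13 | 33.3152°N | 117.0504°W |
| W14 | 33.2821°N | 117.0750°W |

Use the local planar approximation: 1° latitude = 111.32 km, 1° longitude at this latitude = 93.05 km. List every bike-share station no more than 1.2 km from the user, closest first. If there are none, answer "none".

W6, W2, W8

Distances from 33.2938°N, 117.0730°W:
W1: √((-0.0111·111.32)² + (-0.0065·93.05)²) = √(1.526836 + 0.365813) = 1.3757 km
W2: √((0.0073·111.32)² + (-0.0079·93.05)²) = √(0.660377 + 0.540365) = 1.0958 km
W3: √((-0.0133·111.32)² + (0.0101·93.05)²) = √(2.192046 + 0.883233) = 1.7536 km
W4: √((-0.0125·111.32)² + (0.0149·93.05)²) = √(1.936272 + 1.922230) = 1.9643 km
W5: √((0.0069·111.32)² + (0.0235·93.05)²) = √(0.589990 + 4.781548) = 2.3177 km
W6: √((0.0050·111.32)² + (0.0076·93.05)²) = √(0.309804 + 0.500104) = 0.8999 km
W7: √((-0.0116·111.32)² + (0.0234·93.05)²) = √(1.667487 + 4.740940) = 2.5315 km
W8: √((0.0027·111.32)² + (0.0119·93.05)²) = √(0.090339 + 1.226102) = 1.1474 km
W9: √((-0.0062·111.32)² + (-0.0115·93.05)²) = √(0.476354 + 1.145061) = 1.2733 km
W10: √((0.0173·111.32)² + (0.0166·93.05)²) = √(3.708844 + 2.385882) = 2.4687 km
W11: √((-0.0120·111.32)² + (-0.0024·93.05)²) = √(1.784469 + 0.049872) = 1.3544 km
W12: √((-0.0079·111.32)² + (0.0233·93.05)²) = √(0.773394 + 4.700506) = 2.3396 km
W13: √((0.0214·111.32)² + (0.0226·93.05)²) = √(5.675106 + 4.422315) = 3.1776 km
W14: √((-0.0117·111.32)² + (-0.0020·93.05)²) = √(1.696360 + 0.034633) = 1.3157 km
Threshold 1.2 km: W6 (0.8999 km), W2 (1.0958 km), W8 (1.1474 km) are within range.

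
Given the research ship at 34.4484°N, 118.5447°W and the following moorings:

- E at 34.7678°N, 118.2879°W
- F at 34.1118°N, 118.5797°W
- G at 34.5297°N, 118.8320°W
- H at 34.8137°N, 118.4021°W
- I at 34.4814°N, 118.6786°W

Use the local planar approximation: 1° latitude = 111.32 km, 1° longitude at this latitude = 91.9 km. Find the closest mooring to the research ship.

Distances from 34.4484°N, 118.5447°W:
E: √((0.3194·111.32)² + (0.2568·91.9)²) = √(1264.201260 + 556.956224) = 42.6750 km
F: √((-0.3366·111.32)² + (-0.0350·91.9)²) = √(1404.024281 + 10.345872) = 37.6081 km
G: √((0.0813·111.32)² + (-0.2873·91.9)²) = √(81.908220 + 697.111544) = 27.9109 km
H: √((0.3653·111.32)² + (0.1426·91.9)²) = √(1653.658166 + 171.739452) = 42.7247 km
I: √((0.0330·111.32)² + (-0.1339·91.9)²) = √(13.495043 + 151.423115) = 12.8420 km
Minimum: I at 12.8420 km.

I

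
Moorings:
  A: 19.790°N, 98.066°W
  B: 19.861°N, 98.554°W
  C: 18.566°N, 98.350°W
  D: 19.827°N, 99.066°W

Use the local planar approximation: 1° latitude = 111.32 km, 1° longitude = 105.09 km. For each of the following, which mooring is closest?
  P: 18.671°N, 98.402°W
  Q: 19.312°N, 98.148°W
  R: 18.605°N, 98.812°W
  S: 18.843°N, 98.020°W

P→C; Q→A; R→C; S→C

P at 18.671°N, 98.402°W:
  A: √((1.119·111.32)² + (0.336·105.09)²) = √(15516.95742 + 1246.81305) = 129.475 km
  B: √((1.190·111.32)² + (-0.152·105.09)²) = √(17548.51285 + 255.15845) = 133.430 km
  C: √((-0.105·111.32)² + (0.052·105.09)²) = √(136.62337 + 29.86273) = 12.903 km
  D: √((1.156·111.32)² + (-0.664·105.09)²) = √(16560.06601 + 4869.21491) = 146.387 km
  → nearest: C (12.903 km)
Q at 19.312°N, 98.148°W:
  A: √((0.478·111.32)² + (0.082·105.09)²) = √(2831.40626 + 74.25924) = 53.904 km
  B: √((0.549·111.32)² + (-0.406·105.09)²) = √(3735.00411 + 1820.43364) = 74.535 km
  C: √((-0.746·111.32)² + (-0.202·105.09)²) = √(6896.42552 + 450.63563) = 85.715 km
  D: √((0.515·111.32)² + (-0.918·105.09)²) = √(3286.70597 + 9306.96641) = 112.222 km
  → nearest: A (53.904 km)
R at 18.605°N, 98.812°W:
  A: √((1.185·111.32)² + (0.746·105.09)²) = √(17401.35616 + 6146.11156) = 153.452 km
  B: √((1.256·111.32)² + (0.258·105.09)²) = √(19549.05075 + 735.12670) = 142.423 km
  C: √((-0.039·111.32)² + (0.462·105.09)²) = √(18.84845 + 2357.25592) = 48.745 km
  D: √((1.222·111.32)² + (-0.254·105.09)²) = √(18504.98797 + 712.50877) = 138.627 km
  → nearest: C (48.745 km)
S at 18.843°N, 98.020°W:
  A: √((0.947·111.32)² + (-0.046·105.09)²) = √(11113.38483 + 23.36891) = 105.531 km
  B: √((1.018·111.32)² + (-0.534·105.09)²) = √(12842.27458 + 3149.23666) = 126.458 km
  C: √((-0.277·111.32)² + (-0.330·105.09)²) = √(950.83669 + 1202.68159) = 46.406 km
  D: √((0.984·111.32)² + (-1.046·105.09)²) = √(11998.76623 + 12083.31655) = 155.184 km
  → nearest: C (46.406 km)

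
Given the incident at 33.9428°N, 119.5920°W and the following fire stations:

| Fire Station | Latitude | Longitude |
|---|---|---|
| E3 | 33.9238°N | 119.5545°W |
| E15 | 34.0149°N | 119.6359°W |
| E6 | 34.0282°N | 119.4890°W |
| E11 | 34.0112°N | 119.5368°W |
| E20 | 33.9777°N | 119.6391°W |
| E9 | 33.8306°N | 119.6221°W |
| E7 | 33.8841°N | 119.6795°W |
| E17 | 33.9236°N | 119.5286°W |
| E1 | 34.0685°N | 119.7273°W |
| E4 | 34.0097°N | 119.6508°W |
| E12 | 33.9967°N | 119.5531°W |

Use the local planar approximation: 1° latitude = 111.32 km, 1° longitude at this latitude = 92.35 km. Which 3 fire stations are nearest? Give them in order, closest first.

E3, E20, E17

Distances from 33.9428°N, 119.5920°W:
E3: √((-0.0190·111.32)² + (0.0375·92.35)²) = √(4.473563 + 11.993235) = 4.0579 km
E15: √((0.0721·111.32)² + (-0.0439·92.35)²) = √(64.419437 + 16.436254) = 8.9920 km
E6: √((0.0854·111.32)² + (0.1030·92.35)²) = √(90.377877 + 90.479095) = 13.4483 km
E11: √((0.0684·111.32)² + (0.0552·92.35)²) = √(57.977382 + 25.986749) = 9.1632 km
E20: √((0.0349·111.32)² + (-0.0471·92.35)²) = √(15.093753 + 18.919760) = 5.8321 km
E9: √((-0.1122·111.32)² + (-0.0301·92.35)²) = √(156.002698 + 7.726927) = 12.7957 km
E7: √((-0.0587·111.32)² + (-0.0875·92.35)²) = √(42.699481 + 65.296500) = 10.3921 km
E17: √((-0.0192·111.32)² + (0.0634·92.35)²) = √(4.568239 + 34.280908) = 6.2329 km
E1: √((0.1257·111.32)² + (-0.1353·92.35)²) = √(195.801922 + 156.123900) = 18.7597 km
E4: √((0.0669·111.32)² + (-0.0588·92.35)²) = √(55.462396 + 29.486855) = 9.2168 km
E12: √((0.0539·111.32)² + (0.0389·92.35)²) = √(36.001776 + 12.905446) = 6.9934 km
Sorted: E3 (4.0579 km) < E20 (5.8321 km) < E17 (6.2329 km) < E12 (6.9934 km) < E15 (8.9920 km) < …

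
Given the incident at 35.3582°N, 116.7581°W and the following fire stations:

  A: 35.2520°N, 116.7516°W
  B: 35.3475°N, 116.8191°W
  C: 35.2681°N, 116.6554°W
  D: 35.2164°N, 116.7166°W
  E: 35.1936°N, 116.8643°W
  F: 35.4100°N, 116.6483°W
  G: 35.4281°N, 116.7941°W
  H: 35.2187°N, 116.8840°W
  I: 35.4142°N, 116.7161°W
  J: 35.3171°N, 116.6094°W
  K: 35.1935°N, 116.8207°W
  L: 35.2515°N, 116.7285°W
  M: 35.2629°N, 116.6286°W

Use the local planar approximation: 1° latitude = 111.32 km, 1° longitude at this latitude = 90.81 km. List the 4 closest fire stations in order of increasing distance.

B, I, G, F

Distances from 35.3582°N, 116.7581°W:
A: √((-0.1062·111.32)² + (0.0065·90.81)²) = √(139.764035 + 0.348413) = 11.8369 km
B: √((-0.0107·111.32)² + (-0.0610·90.81)²) = √(1.418776 + 30.685063) = 5.6660 km
C: √((-0.0901·111.32)² + (0.1027·90.81)²) = √(100.599536 + 86.977764) = 13.6959 km
D: √((-0.1418·111.32)² + (0.0415·90.81)²) = √(249.171781 + 14.202459) = 16.2288 km
E: √((-0.1646·111.32)² + (-0.1062·90.81)²) = √(335.742297 + 93.007160) = 20.7063 km
F: √((0.0518·111.32)² + (0.1098·90.81)²) = √(33.251092 + 99.419605) = 11.5183 km
G: √((0.0699·111.32)² + (-0.0360·90.81)²) = √(60.548132 + 10.687407) = 8.4401 km
H: √((-0.1395·111.32)² + (-0.1259·90.81)²) = √(241.154189 + 130.713009) = 19.2839 km
I: √((0.0560·111.32)² + (0.0420·90.81)²) = √(38.861759 + 14.546749) = 7.3081 km
J: √((-0.0411·111.32)² + (0.1487·90.81)²) = √(20.932931 + 182.343081) = 14.2575 km
K: √((-0.1647·111.32)² + (-0.0626·90.81)²) = √(336.150370 + 32.315882) = 19.1955 km
L: √((-0.1067·111.32)² + (0.0296·90.81)²) = √(141.083178 + 7.225215) = 12.1782 km
M: √((-0.0953·111.32)² + (0.1295·90.81)²) = √(112.546553 + 138.295130) = 15.8380 km
Sorted: B (5.6660 km) < I (7.3081 km) < G (8.4401 km) < F (11.5183 km) < A (11.8369 km) < L (12.1782 km) < …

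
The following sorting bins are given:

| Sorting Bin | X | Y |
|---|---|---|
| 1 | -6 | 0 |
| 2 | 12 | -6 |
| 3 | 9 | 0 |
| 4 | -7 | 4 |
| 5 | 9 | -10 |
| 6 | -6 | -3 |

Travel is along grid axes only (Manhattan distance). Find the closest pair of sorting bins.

1 and 6

Pairwise distances:
1–6: 3
1–4: 5
2–5: 7
4–6: 8
2–3: 9
3–5: 10
1–3: 15
3–6: 18
3–4: 20
2–6: 21
5–6: 22
1–2: 24
1–5: 25
2–4: 29
4–5: 30
Closest pair: 1–6 at 3.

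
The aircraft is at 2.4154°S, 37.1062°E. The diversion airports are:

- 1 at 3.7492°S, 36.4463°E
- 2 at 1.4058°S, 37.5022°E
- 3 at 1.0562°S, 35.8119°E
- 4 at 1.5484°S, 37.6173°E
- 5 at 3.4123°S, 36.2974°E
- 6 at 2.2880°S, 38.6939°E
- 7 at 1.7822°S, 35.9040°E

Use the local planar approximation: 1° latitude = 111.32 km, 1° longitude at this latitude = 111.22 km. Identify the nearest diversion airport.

4

Distances from 2.4154°S, 37.1062°E:
1: 165.6279 km
2: 120.7104 km
3: 208.8438 km
4: 112.0104 km
5: 142.8541 km
6: 177.1526 km
7: 151.1507 km
Minimum: 4 at 112.0104 km.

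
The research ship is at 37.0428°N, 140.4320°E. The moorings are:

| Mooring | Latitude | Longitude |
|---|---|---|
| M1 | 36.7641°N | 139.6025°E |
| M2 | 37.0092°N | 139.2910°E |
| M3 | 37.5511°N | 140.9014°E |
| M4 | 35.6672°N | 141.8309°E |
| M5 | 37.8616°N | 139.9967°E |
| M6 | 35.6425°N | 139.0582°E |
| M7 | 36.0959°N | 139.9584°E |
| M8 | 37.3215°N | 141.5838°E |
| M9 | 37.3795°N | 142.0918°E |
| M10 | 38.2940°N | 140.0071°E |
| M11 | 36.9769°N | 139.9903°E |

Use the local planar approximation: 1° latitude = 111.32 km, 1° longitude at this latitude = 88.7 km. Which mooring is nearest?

Distances from 37.0428°N, 140.4320°E:
M1: √((-0.2787·111.32)² + (-0.8295·88.7)²) = √(962.543427 + 5413.523425) = 79.8503 km
M2: √((-0.0336·111.32)² + (-1.1410·88.7)²) = √(13.990233 + 10242.796125) = 101.2758 km
M3: √((0.5083·111.32)² + (0.4694·88.7)²) = √(3201.744077 + 1733.538176) = 70.2516 km
M4: √((-1.3756·111.32)² + (1.3989·88.7)²) = √(23449.345721 + 15396.449435) = 197.0934 km
M5: √((0.8188·111.32)² + (-0.4353·88.7)²) = √(8308.106658 + 1490.817815) = 98.9895 km
M6: √((-1.4003·111.32)² + (-1.3738·88.7)²) = √(24299.009619 + 14848.899359) = 197.8583 km
M7: √((-0.9469·111.32)² + (-0.4736·88.7)²) = √(11111.037886 + 1764.698949) = 113.4713 km
M8: √((0.2787·111.32)² + (1.1518·88.7)²) = √(962.543427 + 10437.617753) = 106.7715 km
M9: √((0.3367·111.32)² + (1.6598·88.7)²) = √(1404.858644 + 21674.982733) = 151.9205 km
M10: √((1.2512·111.32)² + (-0.4249·88.7)²) = √(19399.916772 + 1420.432831) = 144.2926 km
M11: √((-0.0659·111.32)² + (-0.4417·88.7)²) = √(53.816720 + 1534.977586) = 39.8597 km
Minimum: M11 at 39.8597 km.

M11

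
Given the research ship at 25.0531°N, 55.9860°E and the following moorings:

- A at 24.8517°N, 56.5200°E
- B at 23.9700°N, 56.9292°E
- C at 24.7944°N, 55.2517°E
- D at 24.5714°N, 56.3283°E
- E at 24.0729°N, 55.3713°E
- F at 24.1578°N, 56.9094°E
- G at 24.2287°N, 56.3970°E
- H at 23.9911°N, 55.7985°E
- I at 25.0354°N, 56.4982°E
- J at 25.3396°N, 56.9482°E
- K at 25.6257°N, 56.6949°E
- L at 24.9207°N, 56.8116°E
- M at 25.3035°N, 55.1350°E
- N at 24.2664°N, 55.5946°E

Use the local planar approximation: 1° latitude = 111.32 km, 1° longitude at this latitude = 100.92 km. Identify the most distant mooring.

Distances from 25.0531°N, 55.9860°E:
A: 58.3688 km
B: 153.6164 km
C: 79.5046 km
D: 63.7868 km
E: 125.5176 km
F: 136.4454 km
G: 100.7103 km
H: 119.7266 km
I: 51.7288 km
J: 102.2086 km
K: 95.8191 km
L: 84.6131 km
M: 90.2932 km
N: 96.0714 km
Maximum: B at 153.6164 km.

B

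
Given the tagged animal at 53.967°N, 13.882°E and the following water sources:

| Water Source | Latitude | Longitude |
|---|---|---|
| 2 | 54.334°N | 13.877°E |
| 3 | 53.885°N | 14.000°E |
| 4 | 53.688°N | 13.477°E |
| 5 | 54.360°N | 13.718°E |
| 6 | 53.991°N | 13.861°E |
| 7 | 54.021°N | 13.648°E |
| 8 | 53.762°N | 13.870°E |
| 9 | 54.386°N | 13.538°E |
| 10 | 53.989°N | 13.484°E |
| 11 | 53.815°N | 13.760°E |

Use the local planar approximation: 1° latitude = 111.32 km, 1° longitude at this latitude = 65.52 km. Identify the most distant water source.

Distances from 53.967°N, 13.882°E:
2: 40.856 km
3: 11.962 km
4: 40.850 km
5: 45.049 km
6: 3.005 km
7: 16.468 km
8: 22.834 km
9: 51.803 km
10: 26.192 km
11: 18.714 km
Maximum: 9 at 51.803 km.

9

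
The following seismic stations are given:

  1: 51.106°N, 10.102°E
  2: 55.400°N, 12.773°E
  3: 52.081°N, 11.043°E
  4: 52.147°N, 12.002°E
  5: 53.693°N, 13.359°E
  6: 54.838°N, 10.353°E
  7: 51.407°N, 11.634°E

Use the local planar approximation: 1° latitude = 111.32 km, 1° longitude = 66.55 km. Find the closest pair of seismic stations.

3 and 4

Pairwise distances:
1–2: 509.989 km
1–3: 125.308 km
1–4: 171.515 km
1–5: 360.440 km
1–6: 415.782 km
1–7: 107.320 km
2–3: 386.994 km
2–4: 365.741 km
2–5: 193.984 km
2–6: 172.776 km
2–7: 450.918 km
3–4: 64.243 km
3–5: 236.553 km
3–6: 310.325 km
3–7: 84.714 km
4–5: 194.356 km
4–6: 319.031 km
4–7: 85.940 km
5–6: 237.205 km
5–7: 279.173 km
6–7: 391.337 km
Closest pair: 3–4 at 64.243 km.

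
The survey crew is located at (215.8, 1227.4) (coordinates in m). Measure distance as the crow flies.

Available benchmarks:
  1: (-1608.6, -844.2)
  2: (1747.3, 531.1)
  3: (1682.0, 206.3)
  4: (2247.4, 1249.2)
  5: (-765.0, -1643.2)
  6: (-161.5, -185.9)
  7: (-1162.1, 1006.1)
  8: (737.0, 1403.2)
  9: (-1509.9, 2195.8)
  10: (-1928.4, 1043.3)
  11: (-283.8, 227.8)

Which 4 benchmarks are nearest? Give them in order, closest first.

Distances from (215.8, 1227.4):
1: 2760.4 m
2: 1682.4 m
3: 1786.7 m
4: 2031.7 m
5: 3033.5 m
6: 1462.8 m
7: 1395.6 m
8: 550.1 m
9: 1978.8 m
10: 2152.1 m
11: 1117.5 m
Sorted: 8 (550.1 m) < 11 (1117.5 m) < 7 (1395.6 m) < 6 (1462.8 m) < 2 (1682.4 m) < 3 (1786.7 m) < …

8, 11, 7, 6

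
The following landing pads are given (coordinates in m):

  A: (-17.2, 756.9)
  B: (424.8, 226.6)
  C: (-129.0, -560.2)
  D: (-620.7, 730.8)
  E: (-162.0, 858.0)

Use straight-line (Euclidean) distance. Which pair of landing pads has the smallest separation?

A and E

Pairwise distances:
A–E: √((-144.8)² + (101.1)²) = √(20967.040 + 10221.210) = 176.6 m
D–E: √((458.7)² + (127.2)²) = √(210405.690 + 16179.840) = 476.0 m
A–D: √((-603.5)² + (-26.1)²) = √(364212.250 + 681.210) = 604.1 m
A–B: √((442.0)² + (-530.3)²) = √(195364.000 + 281218.090) = 690.3 m
B–E: √((-586.8)² + (631.4)²) = √(344334.240 + 398665.960) = 862.0 m
B–C: √((-553.8)² + (-786.8)²) = √(306694.440 + 619054.240) = 962.2 m
B–D: √((-1045.5)² + (504.2)²) = √(1093070.250 + 254217.640) = 1160.7 m
A–C: √((-111.8)² + (-1317.1)²) = √(12499.240 + 1734752.410) = 1321.8 m
C–D: √((-491.7)² + (1291.0)²) = √(241768.890 + 1666681.000) = 1381.5 m
C–E: √((-33.0)² + (1418.2)²) = √(1089.000 + 2011291.240) = 1418.6 m
Closest pair: A–E at 176.6 m.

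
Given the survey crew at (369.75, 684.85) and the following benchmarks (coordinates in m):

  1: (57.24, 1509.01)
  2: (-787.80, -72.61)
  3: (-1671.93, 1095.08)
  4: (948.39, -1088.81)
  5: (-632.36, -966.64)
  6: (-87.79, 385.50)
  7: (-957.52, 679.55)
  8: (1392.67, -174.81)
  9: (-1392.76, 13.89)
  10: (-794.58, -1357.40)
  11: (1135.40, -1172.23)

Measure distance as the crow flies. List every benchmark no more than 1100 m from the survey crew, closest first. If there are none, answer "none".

Distances from (369.75, 684.85):
1: √((-312.51)² + (824.16)²) = √(97662.5001 + 679239.7056) = 881.42 m
2: √((-1157.55)² + (-757.46)²) = √(1339922.0025 + 573745.6516) = 1383.35 m
3: √((-2041.68)² + (410.23)²) = √(4168457.2224 + 168288.6529) = 2082.49 m
4: √((578.64)² + (-1773.66)²) = √(334824.2496 + 3145869.7956) = 1865.66 m
5: √((-1002.11)² + (-1651.49)²) = √(1004224.4521 + 2727419.2201) = 1931.75 m
6: √((-457.54)² + (-299.35)²) = √(209342.8516 + 89610.4225) = 546.77 m
7: √((-1327.27)² + (-5.30)²) = √(1761645.6529 + 28.0900) = 1327.28 m
8: √((1022.92)² + (-859.66)²) = √(1046365.3264 + 739015.3156) = 1336.18 m
9: √((-1762.51)² + (-670.96)²) = √(3106441.5001 + 450187.3216) = 1885.90 m
10: √((-1164.33)² + (-2042.25)²) = √(1355664.3489 + 4170785.0625) = 2350.84 m
11: √((765.65)² + (-1857.08)²) = √(586219.9225 + 3448746.1264) = 2008.72 m
Threshold 1100 m: 6 (546.77 m), 1 (881.42 m) are within range.

6, 1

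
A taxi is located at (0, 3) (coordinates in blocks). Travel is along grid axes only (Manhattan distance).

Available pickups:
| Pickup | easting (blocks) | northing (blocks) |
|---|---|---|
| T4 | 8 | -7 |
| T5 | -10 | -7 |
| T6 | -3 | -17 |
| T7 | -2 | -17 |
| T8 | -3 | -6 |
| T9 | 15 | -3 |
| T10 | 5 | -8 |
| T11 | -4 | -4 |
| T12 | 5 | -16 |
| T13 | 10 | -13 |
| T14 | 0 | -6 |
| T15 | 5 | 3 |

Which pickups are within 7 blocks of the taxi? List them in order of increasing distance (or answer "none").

T15

Distances from (0, 3):
T4: 18 blocks
T5: 20 blocks
T6: 23 blocks
T7: 22 blocks
T8: 12 blocks
T9: 21 blocks
T10: 16 blocks
T11: 11 blocks
T12: 24 blocks
T13: 26 blocks
T14: 9 blocks
T15: 5 blocks
Threshold 7 blocks: T15 (5 blocks) is within range.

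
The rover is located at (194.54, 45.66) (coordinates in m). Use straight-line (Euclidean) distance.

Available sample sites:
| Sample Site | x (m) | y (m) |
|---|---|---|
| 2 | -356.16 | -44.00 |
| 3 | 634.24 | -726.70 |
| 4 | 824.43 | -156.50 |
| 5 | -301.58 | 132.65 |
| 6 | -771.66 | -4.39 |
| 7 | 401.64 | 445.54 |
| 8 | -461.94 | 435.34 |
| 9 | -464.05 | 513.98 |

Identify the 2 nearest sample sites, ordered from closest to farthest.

7, 5

Distances from (194.54, 45.66):
2: √((-550.70)² + (-89.66)²) = √(303270.4900 + 8038.9156) = 557.95 m
3: √((439.70)² + (-772.36)²) = √(193336.0900 + 596539.9696) = 888.75 m
4: √((629.89)² + (-202.16)²) = √(396761.4121 + 40868.6656) = 661.54 m
5: √((-496.12)² + (86.99)²) = √(246135.0544 + 7567.2601) = 503.69 m
6: √((-966.20)² + (-50.05)²) = √(933542.4400 + 2505.0025) = 967.50 m
7: √((207.10)² + (399.88)²) = √(42890.4100 + 159904.0144) = 450.33 m
8: √((-656.48)² + (389.68)²) = √(430965.9904 + 151850.5024) = 763.42 m
9: √((-658.59)² + (468.32)²) = √(433740.7881 + 219323.6224) = 808.12 m
Sorted: 7 (450.33 m) < 5 (503.69 m) < 2 (557.95 m) < 4 (661.54 m) < …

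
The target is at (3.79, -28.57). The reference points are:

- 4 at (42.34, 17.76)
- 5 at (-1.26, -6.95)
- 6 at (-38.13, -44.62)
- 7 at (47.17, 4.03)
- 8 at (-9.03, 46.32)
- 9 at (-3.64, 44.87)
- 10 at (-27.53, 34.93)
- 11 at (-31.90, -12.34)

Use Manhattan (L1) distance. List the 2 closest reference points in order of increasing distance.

5, 11

Distances from (3.79, -28.57):
4: 84.88
5: 26.67
6: 57.97
7: 75.98
8: 87.71
9: 80.87
10: 94.82
11: 51.92
Sorted: 5 (26.67) < 11 (51.92) < 6 (57.97) < 7 (75.98) < …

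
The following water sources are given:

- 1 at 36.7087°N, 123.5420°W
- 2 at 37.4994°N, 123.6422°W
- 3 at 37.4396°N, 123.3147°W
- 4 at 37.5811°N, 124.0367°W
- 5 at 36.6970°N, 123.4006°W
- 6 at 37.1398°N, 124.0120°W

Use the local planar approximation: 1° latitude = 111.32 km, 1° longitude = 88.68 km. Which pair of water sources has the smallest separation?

1 and 5

Pairwise distances:
1–2: 88.4681 km
1–3: 83.8234 km
1–4: 106.5646 km
1–5: 12.6068 km
1–6: 63.5628 km
2–3: 29.7959 km
2–4: 36.1471 km
2–5: 91.8568 km
2–6: 51.7484 km
3–4: 65.9361 km
3–5: 83.0165 km
3–6: 70.2678 km
4–5: 113.4377 km
4–6: 49.1743 km
5–6: 73.2765 km
Closest pair: 1–5 at 12.6068 km.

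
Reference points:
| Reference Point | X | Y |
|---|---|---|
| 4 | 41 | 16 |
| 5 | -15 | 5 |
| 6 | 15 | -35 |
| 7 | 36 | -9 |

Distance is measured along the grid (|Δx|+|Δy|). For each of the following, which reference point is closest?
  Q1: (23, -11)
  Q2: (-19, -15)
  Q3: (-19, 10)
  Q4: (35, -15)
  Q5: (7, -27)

Q1 at (23, -11):
  4: |18| + |27| = 18 + 27 = 45
  5: |-38| + |16| = 38 + 16 = 54
  6: |-8| + |-24| = 8 + 24 = 32
  7: |13| + |2| = 13 + 2 = 15
  → nearest: 7 (15)
Q2 at (-19, -15):
  4: |60| + |31| = 60 + 31 = 91
  5: |4| + |20| = 4 + 20 = 24
  6: |34| + |-20| = 34 + 20 = 54
  7: |55| + |6| = 55 + 6 = 61
  → nearest: 5 (24)
Q3 at (-19, 10):
  4: |60| + |6| = 60 + 6 = 66
  5: |4| + |-5| = 4 + 5 = 9
  6: |34| + |-45| = 34 + 45 = 79
  7: |55| + |-19| = 55 + 19 = 74
  → nearest: 5 (9)
Q4 at (35, -15):
  4: |6| + |31| = 6 + 31 = 37
  5: |-50| + |20| = 50 + 20 = 70
  6: |-20| + |-20| = 20 + 20 = 40
  7: |1| + |6| = 1 + 6 = 7
  → nearest: 7 (7)
Q5 at (7, -27):
  4: |34| + |43| = 34 + 43 = 77
  5: |-22| + |32| = 22 + 32 = 54
  6: |8| + |-8| = 8 + 8 = 16
  7: |29| + |18| = 29 + 18 = 47
  → nearest: 6 (16)

Q1→7; Q2→5; Q3→5; Q4→7; Q5→6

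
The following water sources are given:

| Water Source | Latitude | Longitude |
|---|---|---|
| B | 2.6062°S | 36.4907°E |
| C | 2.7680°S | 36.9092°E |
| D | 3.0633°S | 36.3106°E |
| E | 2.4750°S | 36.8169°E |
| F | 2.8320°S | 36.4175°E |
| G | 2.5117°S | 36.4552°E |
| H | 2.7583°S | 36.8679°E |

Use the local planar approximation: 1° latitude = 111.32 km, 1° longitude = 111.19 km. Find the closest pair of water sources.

Pairwise distances:
B–C: √((-0.1618·111.32)² + (0.4185·111.19)²) = √(324.416870 + 2165.321485) = 49.8973 km
B–D: √((-0.4571·111.32)² + (-0.1801·111.19)²) = √(2589.219314 + 401.013401) = 54.6830 km
B–E: √((0.1312·111.32)² + (0.3262·111.19)²) = √(213.311400 + 1315.525812) = 39.1003 km
B–F: √((-0.2258·111.32)² + (-0.0732·111.19)²) = √(631.821311 + 66.245079) = 26.4209 km
B–G: √((0.0945·111.32)² + (-0.0355·111.19)²) = √(110.664930 + 15.580743) = 11.2359 km
B–H: √((-0.1521·111.32)² + (0.3772·111.19)²) = √(286.684903 + 1759.036409) = 45.2297 km
C–D: √((-0.2953·111.32)² + (-0.5986·111.19)²) = √(1080.620717 + 4430.011825) = 74.2336 km
C–E: √((0.2930·111.32)² + (-0.0923·111.19)²) = √(1063.853033 + 105.325823) = 34.1933 km
C–F: √((-0.0640·111.32)² + (-0.4917·111.19)²) = √(50.758215 + 2989.041033) = 55.1344 km
C–G: √((0.2563·111.32)² + (-0.4540·111.19)²) = √(814.035993 + 2548.256650) = 57.9853 km
C–H: √((0.0097·111.32)² + (-0.0413·111.19)²) = √(1.165977 + 21.087814) = 4.7174 km
D–E: √((0.5883·111.32)² + (0.5063·111.19)²) = √(4288.881945 + 3169.182982) = 86.3601 km
D–F: √((0.2313·111.32)² + (0.1069·111.19)²) = √(662.975777 + 141.282012) = 28.3594 km
D–G: √((0.5516·111.32)² + (0.1446·111.19)²) = √(3770.464971 + 258.504464) = 63.4742 km
D–H: √((0.3050·111.32)² + (0.5573·111.19)²) = √(1152.779047 + 3839.808331) = 70.6582 km
E–F: √((-0.3570·111.32)² + (-0.3994·111.19)²) = √(1579.366157 + 1972.184683) = 59.5949 km
E–G: √((-0.0367·111.32)² + (-0.3617·111.19)²) = √(16.690853 + 1617.441113) = 40.4244 km
E–H: √((-0.2833·111.32)² + (0.0510·111.19)²) = √(994.579594 + 32.156725) = 32.0427 km
F–G: √((0.3203·111.32)² + (0.0377·111.19)²) = √(1271.335788 + 17.571715) = 35.9014 km
F–H: √((0.0737·111.32)² + (0.4504·111.19)²) = √(67.310276 + 2508.003996) = 50.7476 km
G–H: √((-0.2466·111.32)² + (0.4127·111.19)²) = √(753.585511 + 2105.718915) = 53.4725 km
Closest pair: C–H at 4.7174 km.

C and H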